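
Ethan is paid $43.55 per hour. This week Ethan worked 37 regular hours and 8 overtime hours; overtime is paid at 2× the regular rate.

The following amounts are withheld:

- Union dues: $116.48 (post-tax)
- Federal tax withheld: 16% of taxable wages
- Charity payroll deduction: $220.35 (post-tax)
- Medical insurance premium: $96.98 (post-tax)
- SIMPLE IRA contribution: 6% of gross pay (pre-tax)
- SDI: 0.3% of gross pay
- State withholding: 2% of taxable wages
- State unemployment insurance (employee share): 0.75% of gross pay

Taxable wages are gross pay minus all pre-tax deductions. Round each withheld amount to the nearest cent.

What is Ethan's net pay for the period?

$1,321.08

Regular pay: 37 × $43.55 = $1,611.35
Overtime pay: 8 × $43.55 × 2 = $696.80
Gross pay = $1,611.35 + $696.80 = $2,308.15
SIMPLE IRA contribution: $2,308.15 × 0.06 = $138.49
Taxable wages = $2,308.15 − $138.49 = $2,169.66
State withholding: $2,169.66 × 0.02 = $43.39
Federal tax withheld: $2,169.66 × 0.16 = $347.15
SDI: $2,308.15 × 0.003 = $6.92
State unemployment insurance (employee share): $2,308.15 × 0.0075 = $17.31
Union dues: $116.48
Charity payroll deduction: $220.35
Medical insurance premium: $96.98
Total deductions = $138.49 + $43.39 + $347.15 + $6.92 + $17.31 + $116.48 + $220.35 + $96.98 = $987.07
Net pay = $2,308.15 − $987.07 = $1,321.08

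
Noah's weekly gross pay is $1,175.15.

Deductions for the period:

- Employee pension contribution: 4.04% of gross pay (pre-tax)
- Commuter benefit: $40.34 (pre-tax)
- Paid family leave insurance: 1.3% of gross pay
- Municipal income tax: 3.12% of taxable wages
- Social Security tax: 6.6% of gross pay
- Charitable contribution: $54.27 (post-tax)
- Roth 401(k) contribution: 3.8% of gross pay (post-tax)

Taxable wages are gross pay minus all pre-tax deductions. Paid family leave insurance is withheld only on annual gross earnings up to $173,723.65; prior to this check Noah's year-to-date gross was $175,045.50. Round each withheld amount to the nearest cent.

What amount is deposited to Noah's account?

$876.92

Employee pension contribution: $1,175.15 × 0.0404 = $47.48
Commuter benefit: $40.34
Pre-tax total = $47.48 + $40.34 = $87.82
Taxable wages = $1,175.15 − $87.82 = $1,087.33
Municipal income tax: $1,087.33 × 0.0312 = $33.92
Social Security tax: $1,175.15 × 0.066 = $77.56
Paid family leave insurance: annual cap $173,723.65 already reached (YTD $175,045.50), so $0.00
Charitable contribution: $54.27
Roth 401(k) contribution: $1,175.15 × 0.038 = $44.66
Total deductions = $47.48 + $40.34 + $33.92 + $77.56 + $0.00 + $54.27 + $44.66 = $298.23
Net pay = $1,175.15 − $298.23 = $876.92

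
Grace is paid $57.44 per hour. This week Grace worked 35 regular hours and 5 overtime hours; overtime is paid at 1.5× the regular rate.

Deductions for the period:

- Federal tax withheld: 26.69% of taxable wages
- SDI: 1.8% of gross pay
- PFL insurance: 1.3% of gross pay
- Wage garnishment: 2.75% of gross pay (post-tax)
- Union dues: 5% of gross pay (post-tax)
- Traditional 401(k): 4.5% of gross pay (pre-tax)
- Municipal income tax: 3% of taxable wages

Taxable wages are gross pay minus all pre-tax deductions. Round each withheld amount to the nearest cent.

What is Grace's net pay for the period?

Regular pay: 35 × $57.44 = $2,010.40
Overtime pay: 5 × $57.44 × 1.5 = $430.80
Gross pay = $2,010.40 + $430.80 = $2,441.20
Traditional 401(k): $2,441.20 × 0.045 = $109.85
Taxable wages = $2,441.20 − $109.85 = $2,331.35
Municipal income tax: $2,331.35 × 0.03 = $69.94
Federal tax withheld: $2,331.35 × 0.2669 = $622.24
PFL insurance: $2,441.20 × 0.013 = $31.74
SDI: $2,441.20 × 0.018 = $43.94
Union dues: $2,441.20 × 0.05 = $122.06
Wage garnishment: $2,441.20 × 0.0275 = $67.13
Total deductions = $109.85 + $69.94 + $622.24 + $31.74 + $43.94 + $122.06 + $67.13 = $1,066.90
Net pay = $2,441.20 − $1,066.90 = $1,374.30

$1,374.30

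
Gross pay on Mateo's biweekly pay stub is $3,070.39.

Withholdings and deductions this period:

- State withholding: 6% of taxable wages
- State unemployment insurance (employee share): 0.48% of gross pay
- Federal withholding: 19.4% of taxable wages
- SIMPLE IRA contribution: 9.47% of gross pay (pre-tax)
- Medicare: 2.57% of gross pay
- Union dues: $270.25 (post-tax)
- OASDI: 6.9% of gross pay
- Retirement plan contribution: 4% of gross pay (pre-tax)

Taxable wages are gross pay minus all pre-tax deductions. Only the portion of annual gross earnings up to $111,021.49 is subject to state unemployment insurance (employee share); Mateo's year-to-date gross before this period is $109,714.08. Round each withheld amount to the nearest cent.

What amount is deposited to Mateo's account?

Retirement plan contribution: $3,070.39 × 0.04 = $122.82
SIMPLE IRA contribution: $3,070.39 × 0.0947 = $290.77
Pre-tax total = $122.82 + $290.77 = $413.59
Taxable wages = $3,070.39 − $413.59 = $2,656.80
Federal withholding: $2,656.80 × 0.194 = $515.42
State withholding: $2,656.80 × 0.06 = $159.41
State unemployment insurance (employee share): only $111,021.49 − $109,714.08 = $1,307.41 of this check is subject → $1,307.41 × 0.0048 = $6.28
OASDI: $3,070.39 × 0.069 = $211.86
Medicare: $3,070.39 × 0.0257 = $78.91
Union dues: $270.25
Total deductions = $122.82 + $290.77 + $515.42 + $159.41 + $6.28 + $211.86 + $78.91 + $270.25 = $1,655.72
Net pay = $3,070.39 − $1,655.72 = $1,414.67

$1,414.67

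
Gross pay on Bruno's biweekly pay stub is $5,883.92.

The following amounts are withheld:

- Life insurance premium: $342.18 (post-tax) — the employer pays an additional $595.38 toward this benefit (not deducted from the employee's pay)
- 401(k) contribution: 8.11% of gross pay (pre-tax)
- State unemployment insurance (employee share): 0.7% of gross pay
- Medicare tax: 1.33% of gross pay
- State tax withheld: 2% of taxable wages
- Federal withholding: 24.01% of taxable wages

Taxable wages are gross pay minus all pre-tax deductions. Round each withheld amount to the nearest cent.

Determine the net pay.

$3,538.81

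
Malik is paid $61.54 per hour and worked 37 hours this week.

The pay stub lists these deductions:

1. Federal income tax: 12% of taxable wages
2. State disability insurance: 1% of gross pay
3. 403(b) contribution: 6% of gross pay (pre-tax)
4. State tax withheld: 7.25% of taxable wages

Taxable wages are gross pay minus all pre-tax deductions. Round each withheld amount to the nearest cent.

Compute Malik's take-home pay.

$1705.57

Gross pay: 37 × $61.54 = $2276.98
403(b) contribution: $2276.98 × 0.06 = $136.62
Taxable wages = $2276.98 − $136.62 = $2140.36
Federal income tax: $2140.36 × 0.12 = $256.84
State tax withheld: $2140.36 × 0.0725 = $155.18
State disability insurance: $2276.98 × 0.01 = $22.77
Total deductions = $136.62 + $256.84 + $155.18 + $22.77 = $571.41
Net pay = $2276.98 − $571.41 = $1705.57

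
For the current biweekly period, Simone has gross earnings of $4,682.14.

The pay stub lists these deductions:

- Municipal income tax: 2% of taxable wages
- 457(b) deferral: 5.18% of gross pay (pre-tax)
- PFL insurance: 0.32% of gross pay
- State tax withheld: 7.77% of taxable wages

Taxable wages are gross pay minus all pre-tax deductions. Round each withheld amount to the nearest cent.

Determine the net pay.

$3,990.88

457(b) deferral: $4,682.14 × 0.0518 = $242.53
Taxable wages = $4,682.14 − $242.53 = $4,439.61
Municipal income tax: $4,439.61 × 0.02 = $88.79
State tax withheld: $4,439.61 × 0.0777 = $344.96
PFL insurance: $4,682.14 × 0.0032 = $14.98
Total deductions = $242.53 + $88.79 + $344.96 + $14.98 = $691.26
Net pay = $4,682.14 − $691.26 = $3,990.88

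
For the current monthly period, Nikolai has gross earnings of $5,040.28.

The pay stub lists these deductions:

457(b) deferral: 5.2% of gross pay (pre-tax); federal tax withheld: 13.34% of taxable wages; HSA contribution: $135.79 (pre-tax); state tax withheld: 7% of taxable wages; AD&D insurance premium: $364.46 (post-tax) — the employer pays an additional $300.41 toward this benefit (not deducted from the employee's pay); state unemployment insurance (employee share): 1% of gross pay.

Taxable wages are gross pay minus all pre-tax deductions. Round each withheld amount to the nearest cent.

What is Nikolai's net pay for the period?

457(b) deferral: $5,040.28 × 0.052 = $262.09
HSA contribution: $135.79
Pre-tax total = $262.09 + $135.79 = $397.88
Taxable wages = $5,040.28 − $397.88 = $4,642.40
Federal tax withheld: $4,642.40 × 0.1334 = $619.30
State tax withheld: $4,642.40 × 0.07 = $324.97
State unemployment insurance (employee share): $5,040.28 × 0.01 = $50.40
AD&D insurance premium: $364.46
(Employer's $300.41 toward AD&D insurance premium is not withheld from the employee.)
Total deductions = $262.09 + $135.79 + $619.30 + $324.97 + $50.40 + $364.46 = $1,757.01
Net pay = $5,040.28 − $1,757.01 = $3,283.27

$3,283.27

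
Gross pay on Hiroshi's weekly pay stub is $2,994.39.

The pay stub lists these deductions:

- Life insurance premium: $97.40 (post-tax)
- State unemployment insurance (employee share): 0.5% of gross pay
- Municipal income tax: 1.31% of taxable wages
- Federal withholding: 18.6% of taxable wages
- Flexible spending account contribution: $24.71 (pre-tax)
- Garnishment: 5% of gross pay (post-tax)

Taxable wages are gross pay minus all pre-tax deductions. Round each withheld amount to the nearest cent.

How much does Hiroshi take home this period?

$2,116.33

Flexible spending account contribution: $24.71
Taxable wages = $2,994.39 − $24.71 = $2,969.68
Federal withholding: $2,969.68 × 0.186 = $552.36
Municipal income tax: $2,969.68 × 0.0131 = $38.90
State unemployment insurance (employee share): $2,994.39 × 0.005 = $14.97
Garnishment: $2,994.39 × 0.05 = $149.72
Life insurance premium: $97.40
Total deductions = $24.71 + $552.36 + $38.90 + $14.97 + $149.72 + $97.40 = $878.06
Net pay = $2,994.39 − $878.06 = $2,116.33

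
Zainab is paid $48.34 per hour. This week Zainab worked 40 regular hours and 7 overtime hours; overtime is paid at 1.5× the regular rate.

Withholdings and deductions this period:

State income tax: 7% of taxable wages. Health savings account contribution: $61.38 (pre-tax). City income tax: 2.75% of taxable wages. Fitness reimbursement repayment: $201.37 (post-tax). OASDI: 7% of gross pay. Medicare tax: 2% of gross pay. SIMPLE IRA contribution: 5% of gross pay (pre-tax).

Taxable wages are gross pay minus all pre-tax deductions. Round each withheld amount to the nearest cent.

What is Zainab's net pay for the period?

Regular pay: 40 × $48.34 = $1933.60
Overtime pay: 7 × $48.34 × 1.5 = $507.57
Gross pay = $1933.60 + $507.57 = $2441.17
Health savings account contribution: $61.38
SIMPLE IRA contribution: $2441.17 × 0.05 = $122.06
Pre-tax total = $61.38 + $122.06 = $183.44
Taxable wages = $2441.17 − $183.44 = $2257.73
State income tax: $2257.73 × 0.07 = $158.04
City income tax: $2257.73 × 0.0275 = $62.09
Medicare tax: $2441.17 × 0.02 = $48.82
OASDI: $2441.17 × 0.07 = $170.88
Fitness reimbursement repayment: $201.37
Total deductions = $61.38 + $122.06 + $158.04 + $62.09 + $48.82 + $170.88 + $201.37 = $824.64
Net pay = $2441.17 − $824.64 = $1616.53

$1616.53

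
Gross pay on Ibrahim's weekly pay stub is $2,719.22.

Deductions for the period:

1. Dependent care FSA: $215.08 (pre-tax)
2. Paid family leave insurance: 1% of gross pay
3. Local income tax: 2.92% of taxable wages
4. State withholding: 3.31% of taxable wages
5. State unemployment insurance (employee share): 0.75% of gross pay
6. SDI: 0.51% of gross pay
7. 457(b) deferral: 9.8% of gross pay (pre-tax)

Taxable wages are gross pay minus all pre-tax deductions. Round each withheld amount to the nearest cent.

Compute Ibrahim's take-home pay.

Dependent care FSA: $215.08
457(b) deferral: $2,719.22 × 0.098 = $266.48
Pre-tax total = $215.08 + $266.48 = $481.56
Taxable wages = $2,719.22 − $481.56 = $2,237.66
Local income tax: $2,237.66 × 0.0292 = $65.34
State withholding: $2,237.66 × 0.0331 = $74.07
State unemployment insurance (employee share): $2,719.22 × 0.0075 = $20.39
Paid family leave insurance: $2,719.22 × 0.01 = $27.19
SDI: $2,719.22 × 0.0051 = $13.87
Total deductions = $215.08 + $266.48 + $65.34 + $74.07 + $20.39 + $27.19 + $13.87 = $682.42
Net pay = $2,719.22 − $682.42 = $2,036.80

$2,036.80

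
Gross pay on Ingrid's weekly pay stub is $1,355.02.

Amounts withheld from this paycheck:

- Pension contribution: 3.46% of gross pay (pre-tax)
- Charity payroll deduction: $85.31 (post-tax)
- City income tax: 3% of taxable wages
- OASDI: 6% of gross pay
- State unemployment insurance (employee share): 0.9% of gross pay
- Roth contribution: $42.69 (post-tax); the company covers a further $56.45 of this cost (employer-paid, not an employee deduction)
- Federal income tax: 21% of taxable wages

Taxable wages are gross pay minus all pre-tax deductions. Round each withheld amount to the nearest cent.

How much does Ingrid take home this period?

$772.69

Pension contribution: $1,355.02 × 0.0346 = $46.88
Taxable wages = $1,355.02 − $46.88 = $1,308.14
Federal income tax: $1,308.14 × 0.21 = $274.71
City income tax: $1,308.14 × 0.03 = $39.24
OASDI: $1,355.02 × 0.06 = $81.30
State unemployment insurance (employee share): $1,355.02 × 0.009 = $12.20
Charity payroll deduction: $85.31
Roth contribution: $42.69
(Employer's $56.45 toward Roth contribution is not withheld from the employee.)
Total deductions = $46.88 + $274.71 + $39.24 + $81.30 + $12.20 + $85.31 + $42.69 = $582.33
Net pay = $1,355.02 − $582.33 = $772.69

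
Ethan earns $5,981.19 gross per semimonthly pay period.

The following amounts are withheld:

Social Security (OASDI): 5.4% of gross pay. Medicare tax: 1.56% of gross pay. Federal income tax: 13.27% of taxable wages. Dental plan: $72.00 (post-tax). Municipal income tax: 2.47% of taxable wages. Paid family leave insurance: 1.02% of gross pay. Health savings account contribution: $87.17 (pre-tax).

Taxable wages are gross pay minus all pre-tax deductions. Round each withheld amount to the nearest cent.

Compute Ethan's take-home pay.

Health savings account contribution: $87.17
Taxable wages = $5,981.19 − $87.17 = $5,894.02
Municipal income tax: $5,894.02 × 0.0247 = $145.58
Federal income tax: $5,894.02 × 0.1327 = $782.14
Social Security (OASDI): $5,981.19 × 0.054 = $322.98
Medicare tax: $5,981.19 × 0.0156 = $93.31
Paid family leave insurance: $5,981.19 × 0.0102 = $61.01
Dental plan: $72.00
Total deductions = $87.17 + $145.58 + $782.14 + $322.98 + $93.31 + $61.01 + $72.00 = $1,564.19
Net pay = $5,981.19 − $1,564.19 = $4,417.00

$4,417.00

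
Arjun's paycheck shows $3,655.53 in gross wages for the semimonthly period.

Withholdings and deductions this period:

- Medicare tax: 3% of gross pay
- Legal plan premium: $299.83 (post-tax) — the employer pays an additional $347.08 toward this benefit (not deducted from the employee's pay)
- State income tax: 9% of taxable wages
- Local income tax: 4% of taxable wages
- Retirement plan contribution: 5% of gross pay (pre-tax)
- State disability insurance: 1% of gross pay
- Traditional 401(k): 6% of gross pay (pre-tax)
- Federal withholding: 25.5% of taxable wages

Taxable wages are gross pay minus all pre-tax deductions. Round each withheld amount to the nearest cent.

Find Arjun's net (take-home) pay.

$1,554.79

Traditional 401(k): $3,655.53 × 0.06 = $219.33
Retirement plan contribution: $3,655.53 × 0.05 = $182.78
Pre-tax total = $219.33 + $182.78 = $402.11
Taxable wages = $3,655.53 − $402.11 = $3,253.42
Local income tax: $3,253.42 × 0.04 = $130.14
Federal withholding: $3,253.42 × 0.255 = $829.62
State income tax: $3,253.42 × 0.09 = $292.81
Medicare tax: $3,655.53 × 0.03 = $109.67
State disability insurance: $3,655.53 × 0.01 = $36.56
Legal plan premium: $299.83
(Employer's $347.08 toward legal plan premium is not withheld from the employee.)
Total deductions = $219.33 + $182.78 + $130.14 + $829.62 + $292.81 + $109.67 + $36.56 + $299.83 = $2,100.74
Net pay = $3,655.53 − $2,100.74 = $1,554.79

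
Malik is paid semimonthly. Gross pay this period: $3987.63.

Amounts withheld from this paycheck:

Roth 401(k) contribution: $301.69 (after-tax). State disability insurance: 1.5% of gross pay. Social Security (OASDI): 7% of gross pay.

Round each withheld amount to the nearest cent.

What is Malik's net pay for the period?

$3347.00

State disability insurance: $3987.63 × 0.015 = $59.81
Social Security (OASDI): $3987.63 × 0.07 = $279.13
Roth 401(k) contribution: $301.69
Total deductions = $59.81 + $279.13 + $301.69 = $640.63
Net pay = $3987.63 − $640.63 = $3347.00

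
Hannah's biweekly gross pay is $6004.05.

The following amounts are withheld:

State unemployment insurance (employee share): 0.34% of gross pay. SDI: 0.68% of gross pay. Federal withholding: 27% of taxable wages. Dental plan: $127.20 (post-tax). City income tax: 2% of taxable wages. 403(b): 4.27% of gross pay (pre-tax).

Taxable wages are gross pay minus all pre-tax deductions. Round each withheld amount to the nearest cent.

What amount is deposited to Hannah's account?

$3892.42

403(b): $6004.05 × 0.0427 = $256.37
Taxable wages = $6004.05 − $256.37 = $5747.68
City income tax: $5747.68 × 0.02 = $114.95
Federal withholding: $5747.68 × 0.27 = $1551.87
SDI: $6004.05 × 0.0068 = $40.83
State unemployment insurance (employee share): $6004.05 × 0.0034 = $20.41
Dental plan: $127.20
Total deductions = $256.37 + $114.95 + $1551.87 + $40.83 + $20.41 + $127.20 = $2111.63
Net pay = $6004.05 − $2111.63 = $3892.42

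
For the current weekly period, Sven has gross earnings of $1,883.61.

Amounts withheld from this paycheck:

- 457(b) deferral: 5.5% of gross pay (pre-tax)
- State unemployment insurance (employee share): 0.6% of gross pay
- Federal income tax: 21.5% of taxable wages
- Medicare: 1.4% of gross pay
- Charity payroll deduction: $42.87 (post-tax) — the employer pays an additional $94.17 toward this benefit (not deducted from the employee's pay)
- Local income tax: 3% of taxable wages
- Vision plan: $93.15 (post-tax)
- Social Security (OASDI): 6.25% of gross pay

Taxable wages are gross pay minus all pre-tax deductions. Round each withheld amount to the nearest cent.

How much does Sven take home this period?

$1,052.49

457(b) deferral: $1,883.61 × 0.055 = $103.60
Taxable wages = $1,883.61 − $103.60 = $1,780.01
Local income tax: $1,780.01 × 0.03 = $53.40
Federal income tax: $1,780.01 × 0.215 = $382.70
State unemployment insurance (employee share): $1,883.61 × 0.006 = $11.30
Medicare: $1,883.61 × 0.014 = $26.37
Social Security (OASDI): $1,883.61 × 0.0625 = $117.73
Vision plan: $93.15
Charity payroll deduction: $42.87
(Employer's $94.17 toward charity payroll deduction is not withheld from the employee.)
Total deductions = $103.60 + $53.40 + $382.70 + $11.30 + $26.37 + $117.73 + $93.15 + $42.87 = $831.12
Net pay = $1,883.61 − $831.12 = $1,052.49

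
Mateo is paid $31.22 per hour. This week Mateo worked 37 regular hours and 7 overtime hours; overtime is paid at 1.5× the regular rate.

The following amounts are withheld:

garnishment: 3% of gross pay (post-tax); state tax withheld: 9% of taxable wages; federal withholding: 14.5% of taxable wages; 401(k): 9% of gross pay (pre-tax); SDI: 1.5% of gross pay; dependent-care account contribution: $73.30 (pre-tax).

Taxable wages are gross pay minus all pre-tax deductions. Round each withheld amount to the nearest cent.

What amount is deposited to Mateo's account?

$909.54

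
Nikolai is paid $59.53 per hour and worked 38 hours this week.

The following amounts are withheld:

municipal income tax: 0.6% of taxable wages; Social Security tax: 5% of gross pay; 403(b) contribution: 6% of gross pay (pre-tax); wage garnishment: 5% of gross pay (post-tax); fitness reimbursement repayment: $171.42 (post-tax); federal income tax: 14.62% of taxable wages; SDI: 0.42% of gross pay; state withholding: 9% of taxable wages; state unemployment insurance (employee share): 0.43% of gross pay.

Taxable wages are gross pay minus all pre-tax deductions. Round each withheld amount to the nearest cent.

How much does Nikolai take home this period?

$1,194.52

Gross pay: 38 × $59.53 = $2,262.14
403(b) contribution: $2,262.14 × 0.06 = $135.73
Taxable wages = $2,262.14 − $135.73 = $2,126.41
Federal income tax: $2,126.41 × 0.1462 = $310.88
Municipal income tax: $2,126.41 × 0.006 = $12.76
State withholding: $2,126.41 × 0.09 = $191.38
SDI: $2,262.14 × 0.0042 = $9.50
Social Security tax: $2,262.14 × 0.05 = $113.11
State unemployment insurance (employee share): $2,262.14 × 0.0043 = $9.73
Wage garnishment: $2,262.14 × 0.05 = $113.11
Fitness reimbursement repayment: $171.42
Total deductions = $135.73 + $310.88 + $12.76 + $191.38 + $9.50 + $113.11 + $9.73 + $113.11 + $171.42 = $1,067.62
Net pay = $2,262.14 − $1,067.62 = $1,194.52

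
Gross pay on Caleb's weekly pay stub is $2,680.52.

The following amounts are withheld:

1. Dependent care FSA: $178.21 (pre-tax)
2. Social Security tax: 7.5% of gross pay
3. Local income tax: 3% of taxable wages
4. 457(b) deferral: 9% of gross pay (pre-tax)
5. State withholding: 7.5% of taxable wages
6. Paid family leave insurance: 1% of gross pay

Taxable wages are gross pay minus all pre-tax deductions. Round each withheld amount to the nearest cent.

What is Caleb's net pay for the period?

Dependent care FSA: $178.21
457(b) deferral: $2,680.52 × 0.09 = $241.25
Pre-tax total = $178.21 + $241.25 = $419.46
Taxable wages = $2,680.52 − $419.46 = $2,261.06
State withholding: $2,261.06 × 0.075 = $169.58
Local income tax: $2,261.06 × 0.03 = $67.83
Social Security tax: $2,680.52 × 0.075 = $201.04
Paid family leave insurance: $2,680.52 × 0.01 = $26.81
Total deductions = $178.21 + $241.25 + $169.58 + $67.83 + $201.04 + $26.81 = $884.72
Net pay = $2,680.52 − $884.72 = $1,795.80

$1,795.80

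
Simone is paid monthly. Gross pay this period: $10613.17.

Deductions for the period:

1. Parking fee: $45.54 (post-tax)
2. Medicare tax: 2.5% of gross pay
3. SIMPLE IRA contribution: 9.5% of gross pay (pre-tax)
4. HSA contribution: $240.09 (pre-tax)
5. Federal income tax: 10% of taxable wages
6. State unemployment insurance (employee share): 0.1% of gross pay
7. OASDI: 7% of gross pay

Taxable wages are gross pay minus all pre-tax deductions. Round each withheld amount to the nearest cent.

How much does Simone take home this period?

$7363.95

HSA contribution: $240.09
SIMPLE IRA contribution: $10613.17 × 0.095 = $1008.25
Pre-tax total = $240.09 + $1008.25 = $1248.34
Taxable wages = $10613.17 − $1248.34 = $9364.83
Federal income tax: $9364.83 × 0.1 = $936.48
State unemployment insurance (employee share): $10613.17 × 0.001 = $10.61
Medicare tax: $10613.17 × 0.025 = $265.33
OASDI: $10613.17 × 0.07 = $742.92
Parking fee: $45.54
Total deductions = $240.09 + $1008.25 + $936.48 + $10.61 + $265.33 + $742.92 + $45.54 = $3249.22
Net pay = $10613.17 − $3249.22 = $7363.95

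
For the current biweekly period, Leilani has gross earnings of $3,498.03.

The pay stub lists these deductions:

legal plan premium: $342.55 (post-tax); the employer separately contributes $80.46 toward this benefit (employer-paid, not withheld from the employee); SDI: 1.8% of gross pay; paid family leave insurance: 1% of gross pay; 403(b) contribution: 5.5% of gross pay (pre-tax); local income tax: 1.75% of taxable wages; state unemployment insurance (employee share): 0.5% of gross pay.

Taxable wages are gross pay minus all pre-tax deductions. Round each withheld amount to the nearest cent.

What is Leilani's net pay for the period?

$2,789.81

403(b) contribution: $3,498.03 × 0.055 = $192.39
Taxable wages = $3,498.03 − $192.39 = $3,305.64
Local income tax: $3,305.64 × 0.0175 = $57.85
Paid family leave insurance: $3,498.03 × 0.01 = $34.98
State unemployment insurance (employee share): $3,498.03 × 0.005 = $17.49
SDI: $3,498.03 × 0.018 = $62.96
Legal plan premium: $342.55
(Employer's $80.46 toward legal plan premium is not withheld from the employee.)
Total deductions = $192.39 + $57.85 + $34.98 + $17.49 + $62.96 + $342.55 = $708.22
Net pay = $3,498.03 − $708.22 = $2,789.81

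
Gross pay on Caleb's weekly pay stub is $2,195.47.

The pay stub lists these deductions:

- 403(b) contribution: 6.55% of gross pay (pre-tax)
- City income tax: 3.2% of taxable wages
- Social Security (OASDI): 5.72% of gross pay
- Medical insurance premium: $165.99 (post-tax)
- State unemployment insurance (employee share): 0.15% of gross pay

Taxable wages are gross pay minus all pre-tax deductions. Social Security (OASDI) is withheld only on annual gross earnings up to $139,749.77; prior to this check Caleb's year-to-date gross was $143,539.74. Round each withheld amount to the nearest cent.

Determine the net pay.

403(b) contribution: $2,195.47 × 0.0655 = $143.80
Taxable wages = $2,195.47 − $143.80 = $2,051.67
City income tax: $2,051.67 × 0.032 = $65.65
Social Security (OASDI): annual cap $139,749.77 already reached (YTD $143,539.74), so $0.00
State unemployment insurance (employee share): $2,195.47 × 0.0015 = $3.29
Medical insurance premium: $165.99
Total deductions = $143.80 + $65.65 + $0.00 + $3.29 + $165.99 = $378.73
Net pay = $2,195.47 − $378.73 = $1,816.74

$1,816.74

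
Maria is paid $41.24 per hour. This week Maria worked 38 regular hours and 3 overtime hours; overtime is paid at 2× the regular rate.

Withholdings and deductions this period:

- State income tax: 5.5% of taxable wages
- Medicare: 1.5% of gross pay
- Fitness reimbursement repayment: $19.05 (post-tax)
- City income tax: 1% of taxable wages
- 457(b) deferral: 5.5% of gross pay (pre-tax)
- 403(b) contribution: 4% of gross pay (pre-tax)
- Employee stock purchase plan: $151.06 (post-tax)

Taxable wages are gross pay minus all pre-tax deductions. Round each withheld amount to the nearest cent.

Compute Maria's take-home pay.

$1,338.11

Regular pay: 38 × $41.24 = $1,567.12
Overtime pay: 3 × $41.24 × 2 = $247.44
Gross pay = $1,567.12 + $247.44 = $1,814.56
457(b) deferral: $1,814.56 × 0.055 = $99.80
403(b) contribution: $1,814.56 × 0.04 = $72.58
Pre-tax total = $99.80 + $72.58 = $172.38
Taxable wages = $1,814.56 − $172.38 = $1,642.18
State income tax: $1,642.18 × 0.055 = $90.32
City income tax: $1,642.18 × 0.01 = $16.42
Medicare: $1,814.56 × 0.015 = $27.22
Fitness reimbursement repayment: $19.05
Employee stock purchase plan: $151.06
Total deductions = $99.80 + $72.58 + $90.32 + $16.42 + $27.22 + $19.05 + $151.06 = $476.45
Net pay = $1,814.56 − $476.45 = $1,338.11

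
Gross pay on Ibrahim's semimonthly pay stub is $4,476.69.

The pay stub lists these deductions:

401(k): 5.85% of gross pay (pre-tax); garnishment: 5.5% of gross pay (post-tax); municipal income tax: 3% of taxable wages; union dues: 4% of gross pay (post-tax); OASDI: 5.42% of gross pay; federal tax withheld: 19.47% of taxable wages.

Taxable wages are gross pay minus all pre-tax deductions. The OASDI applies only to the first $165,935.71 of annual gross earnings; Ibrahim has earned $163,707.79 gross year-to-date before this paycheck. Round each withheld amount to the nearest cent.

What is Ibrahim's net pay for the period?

$2,721.70

401(k): $4,476.69 × 0.0585 = $261.89
Taxable wages = $4,476.69 − $261.89 = $4,214.80
Municipal income tax: $4,214.80 × 0.03 = $126.44
Federal tax withheld: $4,214.80 × 0.1947 = $820.62
OASDI: only $165,935.71 − $163,707.79 = $2,227.92 of this check is subject → $2,227.92 × 0.0542 = $120.75
Union dues: $4,476.69 × 0.04 = $179.07
Garnishment: $4,476.69 × 0.055 = $246.22
Total deductions = $261.89 + $126.44 + $820.62 + $120.75 + $179.07 + $246.22 = $1,754.99
Net pay = $4,476.69 − $1,754.99 = $2,721.70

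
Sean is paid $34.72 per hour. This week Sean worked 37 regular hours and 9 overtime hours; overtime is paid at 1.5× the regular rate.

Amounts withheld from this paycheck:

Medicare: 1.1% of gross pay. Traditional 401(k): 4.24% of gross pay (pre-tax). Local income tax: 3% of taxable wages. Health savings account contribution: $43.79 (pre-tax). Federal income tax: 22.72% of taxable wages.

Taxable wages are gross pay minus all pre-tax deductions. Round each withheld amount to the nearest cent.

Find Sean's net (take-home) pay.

$1,195.36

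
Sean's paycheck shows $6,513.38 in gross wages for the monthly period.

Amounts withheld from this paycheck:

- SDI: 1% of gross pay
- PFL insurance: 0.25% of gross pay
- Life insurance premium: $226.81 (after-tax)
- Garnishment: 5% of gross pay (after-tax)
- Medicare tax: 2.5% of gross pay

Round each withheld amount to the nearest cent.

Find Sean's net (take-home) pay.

SDI: $6,513.38 × 0.01 = $65.13
PFL insurance: $6,513.38 × 0.0025 = $16.28
Medicare tax: $6,513.38 × 0.025 = $162.83
Life insurance premium: $226.81
Garnishment: $6,513.38 × 0.05 = $325.67
Total deductions = $65.13 + $16.28 + $162.83 + $226.81 + $325.67 = $796.72
Net pay = $6,513.38 − $796.72 = $5,716.66

$5,716.66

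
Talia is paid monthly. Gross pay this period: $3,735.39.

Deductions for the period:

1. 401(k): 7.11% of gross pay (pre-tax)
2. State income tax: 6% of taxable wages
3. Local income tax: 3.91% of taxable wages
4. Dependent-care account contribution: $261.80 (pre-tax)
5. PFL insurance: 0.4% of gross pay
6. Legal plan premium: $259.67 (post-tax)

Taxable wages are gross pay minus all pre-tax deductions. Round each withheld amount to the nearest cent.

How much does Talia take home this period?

Dependent-care account contribution: $261.80
401(k): $3,735.39 × 0.0711 = $265.59
Pre-tax total = $261.80 + $265.59 = $527.39
Taxable wages = $3,735.39 − $527.39 = $3,208.00
State income tax: $3,208.00 × 0.06 = $192.48
Local income tax: $3,208.00 × 0.0391 = $125.43
PFL insurance: $3,735.39 × 0.004 = $14.94
Legal plan premium: $259.67
Total deductions = $261.80 + $265.59 + $192.48 + $125.43 + $14.94 + $259.67 = $1,119.91
Net pay = $3,735.39 − $1,119.91 = $2,615.48

$2,615.48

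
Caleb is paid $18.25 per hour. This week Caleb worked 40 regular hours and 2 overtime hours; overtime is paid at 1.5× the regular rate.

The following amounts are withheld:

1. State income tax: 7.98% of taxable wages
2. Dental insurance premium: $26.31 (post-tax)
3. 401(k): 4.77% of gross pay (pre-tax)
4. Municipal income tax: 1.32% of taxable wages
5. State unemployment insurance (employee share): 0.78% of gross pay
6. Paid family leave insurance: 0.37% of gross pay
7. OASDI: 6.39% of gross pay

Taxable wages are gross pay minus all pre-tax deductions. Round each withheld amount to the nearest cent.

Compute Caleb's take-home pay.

Regular pay: 40 × $18.25 = $730.00
Overtime pay: 2 × $18.25 × 1.5 = $54.75
Gross pay = $730.00 + $54.75 = $784.75
401(k): $784.75 × 0.0477 = $37.43
Taxable wages = $784.75 − $37.43 = $747.32
Municipal income tax: $747.32 × 0.0132 = $9.86
State income tax: $747.32 × 0.0798 = $59.64
Paid family leave insurance: $784.75 × 0.0037 = $2.90
State unemployment insurance (employee share): $784.75 × 0.0078 = $6.12
OASDI: $784.75 × 0.0639 = $50.15
Dental insurance premium: $26.31
Total deductions = $37.43 + $9.86 + $59.64 + $2.90 + $6.12 + $50.15 + $26.31 = $192.41
Net pay = $784.75 − $192.41 = $592.34

$592.34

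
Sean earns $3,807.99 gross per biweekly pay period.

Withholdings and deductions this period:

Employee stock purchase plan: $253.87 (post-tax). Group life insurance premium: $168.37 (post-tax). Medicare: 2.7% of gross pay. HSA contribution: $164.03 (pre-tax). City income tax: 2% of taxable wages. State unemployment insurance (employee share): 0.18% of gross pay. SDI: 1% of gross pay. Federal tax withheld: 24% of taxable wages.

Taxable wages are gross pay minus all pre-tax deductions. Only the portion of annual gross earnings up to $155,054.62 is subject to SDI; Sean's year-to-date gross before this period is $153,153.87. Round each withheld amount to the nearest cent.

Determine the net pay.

$2,145.61

HSA contribution: $164.03
Taxable wages = $3,807.99 − $164.03 = $3,643.96
City income tax: $3,643.96 × 0.02 = $72.88
Federal tax withheld: $3,643.96 × 0.24 = $874.55
SDI: only $155,054.62 − $153,153.87 = $1,900.75 of this check is subject → $1,900.75 × 0.01 = $19.01
Medicare: $3,807.99 × 0.027 = $102.82
State unemployment insurance (employee share): $3,807.99 × 0.0018 = $6.85
Employee stock purchase plan: $253.87
Group life insurance premium: $168.37
Total deductions = $164.03 + $72.88 + $874.55 + $19.01 + $102.82 + $6.85 + $253.87 + $168.37 = $1,662.38
Net pay = $3,807.99 − $1,662.38 = $2,145.61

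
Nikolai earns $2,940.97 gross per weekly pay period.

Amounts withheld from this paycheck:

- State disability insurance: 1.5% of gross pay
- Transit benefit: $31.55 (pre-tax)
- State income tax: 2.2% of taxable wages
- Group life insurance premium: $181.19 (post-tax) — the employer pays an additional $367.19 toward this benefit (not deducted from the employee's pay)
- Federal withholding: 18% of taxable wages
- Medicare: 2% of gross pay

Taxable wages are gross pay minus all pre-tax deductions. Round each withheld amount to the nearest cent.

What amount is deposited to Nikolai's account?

$2,037.59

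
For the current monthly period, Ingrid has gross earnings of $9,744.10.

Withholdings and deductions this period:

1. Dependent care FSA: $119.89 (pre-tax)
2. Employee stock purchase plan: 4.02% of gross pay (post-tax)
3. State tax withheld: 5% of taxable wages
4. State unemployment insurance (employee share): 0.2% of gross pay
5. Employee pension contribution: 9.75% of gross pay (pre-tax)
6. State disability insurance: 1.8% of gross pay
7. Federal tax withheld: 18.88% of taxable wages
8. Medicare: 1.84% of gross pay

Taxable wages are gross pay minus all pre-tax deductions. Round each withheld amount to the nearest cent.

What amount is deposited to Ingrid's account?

Employee pension contribution: $9,744.10 × 0.0975 = $950.05
Dependent care FSA: $119.89
Pre-tax total = $950.05 + $119.89 = $1,069.94
Taxable wages = $9,744.10 − $1,069.94 = $8,674.16
Federal tax withheld: $8,674.16 × 0.1888 = $1,637.68
State tax withheld: $8,674.16 × 0.05 = $433.71
State disability insurance: $9,744.10 × 0.018 = $175.39
Medicare: $9,744.10 × 0.0184 = $179.29
State unemployment insurance (employee share): $9,744.10 × 0.002 = $19.49
Employee stock purchase plan: $9,744.10 × 0.0402 = $391.71
Total deductions = $950.05 + $119.89 + $1,637.68 + $433.71 + $175.39 + $179.29 + $19.49 + $391.71 = $3,907.21
Net pay = $9,744.10 − $3,907.21 = $5,836.89

$5,836.89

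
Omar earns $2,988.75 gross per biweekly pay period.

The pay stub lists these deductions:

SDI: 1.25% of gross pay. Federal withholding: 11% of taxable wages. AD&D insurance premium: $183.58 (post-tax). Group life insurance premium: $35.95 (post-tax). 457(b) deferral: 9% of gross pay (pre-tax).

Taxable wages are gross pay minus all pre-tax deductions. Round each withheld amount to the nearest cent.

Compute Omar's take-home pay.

457(b) deferral: $2,988.75 × 0.09 = $268.99
Taxable wages = $2,988.75 − $268.99 = $2,719.76
Federal withholding: $2,719.76 × 0.11 = $299.17
SDI: $2,988.75 × 0.0125 = $37.36
Group life insurance premium: $35.95
AD&D insurance premium: $183.58
Total deductions = $268.99 + $299.17 + $37.36 + $35.95 + $183.58 = $825.05
Net pay = $2,988.75 − $825.05 = $2,163.70

$2,163.70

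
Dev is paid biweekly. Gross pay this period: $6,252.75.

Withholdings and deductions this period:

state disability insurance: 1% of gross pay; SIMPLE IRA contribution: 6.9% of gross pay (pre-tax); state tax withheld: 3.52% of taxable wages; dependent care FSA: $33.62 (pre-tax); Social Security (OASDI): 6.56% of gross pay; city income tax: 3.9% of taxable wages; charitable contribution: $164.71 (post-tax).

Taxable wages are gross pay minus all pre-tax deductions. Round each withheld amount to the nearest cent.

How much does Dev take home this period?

Dependent care FSA: $33.62
SIMPLE IRA contribution: $6,252.75 × 0.069 = $431.44
Pre-tax total = $33.62 + $431.44 = $465.06
Taxable wages = $6,252.75 − $465.06 = $5,787.69
City income tax: $5,787.69 × 0.039 = $225.72
State tax withheld: $5,787.69 × 0.0352 = $203.73
Social Security (OASDI): $6,252.75 × 0.0656 = $410.18
State disability insurance: $6,252.75 × 0.01 = $62.53
Charitable contribution: $164.71
Total deductions = $33.62 + $431.44 + $225.72 + $203.73 + $410.18 + $62.53 + $164.71 = $1,531.93
Net pay = $6,252.75 − $1,531.93 = $4,720.82

$4,720.82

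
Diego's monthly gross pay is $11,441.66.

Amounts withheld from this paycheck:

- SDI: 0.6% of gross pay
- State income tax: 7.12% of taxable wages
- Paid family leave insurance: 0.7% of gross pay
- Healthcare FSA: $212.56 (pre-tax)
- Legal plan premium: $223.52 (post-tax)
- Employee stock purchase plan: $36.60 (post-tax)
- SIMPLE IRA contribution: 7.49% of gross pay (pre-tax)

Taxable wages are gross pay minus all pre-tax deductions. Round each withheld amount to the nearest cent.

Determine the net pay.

$9,224.77

Healthcare FSA: $212.56
SIMPLE IRA contribution: $11,441.66 × 0.0749 = $856.98
Pre-tax total = $212.56 + $856.98 = $1,069.54
Taxable wages = $11,441.66 − $1,069.54 = $10,372.12
State income tax: $10,372.12 × 0.0712 = $738.49
SDI: $11,441.66 × 0.006 = $68.65
Paid family leave insurance: $11,441.66 × 0.007 = $80.09
Employee stock purchase plan: $36.60
Legal plan premium: $223.52
Total deductions = $212.56 + $856.98 + $738.49 + $68.65 + $80.09 + $36.60 + $223.52 = $2,216.89
Net pay = $11,441.66 − $2,216.89 = $9,224.77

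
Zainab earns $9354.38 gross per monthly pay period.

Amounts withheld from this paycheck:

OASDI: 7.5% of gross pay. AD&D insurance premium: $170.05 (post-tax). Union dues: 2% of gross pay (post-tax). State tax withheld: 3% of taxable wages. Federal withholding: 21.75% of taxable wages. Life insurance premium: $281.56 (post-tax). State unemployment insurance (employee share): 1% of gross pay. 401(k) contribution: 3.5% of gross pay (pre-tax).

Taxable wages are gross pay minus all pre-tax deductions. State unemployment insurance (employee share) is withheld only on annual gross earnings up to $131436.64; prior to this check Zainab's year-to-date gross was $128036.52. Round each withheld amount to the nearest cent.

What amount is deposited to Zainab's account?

$5418.52

401(k) contribution: $9354.38 × 0.035 = $327.40
Taxable wages = $9354.38 − $327.40 = $9026.98
State tax withheld: $9026.98 × 0.03 = $270.81
Federal withholding: $9026.98 × 0.2175 = $1963.37
OASDI: $9354.38 × 0.075 = $701.58
State unemployment insurance (employee share): only $131436.64 − $128036.52 = $3400.12 of this check is subject → $3400.12 × 0.01 = $34.00
Life insurance premium: $281.56
AD&D insurance premium: $170.05
Union dues: $9354.38 × 0.02 = $187.09
Total deductions = $327.40 + $270.81 + $1963.37 + $701.58 + $34.00 + $281.56 + $170.05 + $187.09 = $3935.86
Net pay = $9354.38 − $3935.86 = $5418.52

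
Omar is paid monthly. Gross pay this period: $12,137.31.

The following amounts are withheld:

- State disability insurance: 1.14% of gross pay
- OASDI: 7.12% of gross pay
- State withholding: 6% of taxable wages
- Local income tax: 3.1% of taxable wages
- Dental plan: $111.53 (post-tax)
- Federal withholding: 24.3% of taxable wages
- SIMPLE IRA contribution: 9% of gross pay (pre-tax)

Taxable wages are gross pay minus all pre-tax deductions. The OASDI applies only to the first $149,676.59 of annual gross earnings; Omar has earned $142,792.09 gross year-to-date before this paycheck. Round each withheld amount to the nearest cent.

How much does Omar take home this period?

$6,615.86

SIMPLE IRA contribution: $12,137.31 × 0.09 = $1,092.36
Taxable wages = $12,137.31 − $1,092.36 = $11,044.95
State withholding: $11,044.95 × 0.06 = $662.70
Local income tax: $11,044.95 × 0.031 = $342.39
Federal withholding: $11,044.95 × 0.243 = $2,683.92
OASDI: only $149,676.59 − $142,792.09 = $6,884.50 of this check is subject → $6,884.50 × 0.0712 = $490.18
State disability insurance: $12,137.31 × 0.0114 = $138.37
Dental plan: $111.53
Total deductions = $1,092.36 + $662.70 + $342.39 + $2,683.92 + $490.18 + $138.37 + $111.53 = $5,521.45
Net pay = $12,137.31 − $5,521.45 = $6,615.86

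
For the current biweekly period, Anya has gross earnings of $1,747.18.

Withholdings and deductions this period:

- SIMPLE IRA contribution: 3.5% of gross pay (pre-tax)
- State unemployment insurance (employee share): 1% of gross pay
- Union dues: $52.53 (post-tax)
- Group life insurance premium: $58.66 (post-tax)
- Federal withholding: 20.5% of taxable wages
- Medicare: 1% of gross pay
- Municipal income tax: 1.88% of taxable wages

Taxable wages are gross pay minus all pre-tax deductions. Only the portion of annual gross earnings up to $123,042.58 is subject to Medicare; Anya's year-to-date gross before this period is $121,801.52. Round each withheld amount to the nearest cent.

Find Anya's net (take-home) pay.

$1,167.62

SIMPLE IRA contribution: $1,747.18 × 0.035 = $61.15
Taxable wages = $1,747.18 − $61.15 = $1,686.03
Municipal income tax: $1,686.03 × 0.0188 = $31.70
Federal withholding: $1,686.03 × 0.205 = $345.64
State unemployment insurance (employee share): $1,747.18 × 0.01 = $17.47
Medicare: only $123,042.58 − $121,801.52 = $1,241.06 of this check is subject → $1,241.06 × 0.01 = $12.41
Union dues: $52.53
Group life insurance premium: $58.66
Total deductions = $61.15 + $31.70 + $345.64 + $17.47 + $12.41 + $52.53 + $58.66 = $579.56
Net pay = $1,747.18 − $579.56 = $1,167.62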